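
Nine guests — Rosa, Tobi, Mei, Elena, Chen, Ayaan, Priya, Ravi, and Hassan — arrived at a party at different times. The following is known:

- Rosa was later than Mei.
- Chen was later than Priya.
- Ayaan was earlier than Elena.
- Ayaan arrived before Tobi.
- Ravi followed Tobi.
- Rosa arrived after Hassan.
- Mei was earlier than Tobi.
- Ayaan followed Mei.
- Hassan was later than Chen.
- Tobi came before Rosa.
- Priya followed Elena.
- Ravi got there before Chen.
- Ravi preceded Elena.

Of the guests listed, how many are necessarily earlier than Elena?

Directly stated before Elena: Ayaan and Ravi.
Mei reaches Elena via Mei → Ayaan → Elena.
Tobi reaches Elena via Tobi → Ravi → Elena.
No chain forces Hassan (or any of the others) ahead of Elena.
That's Ayaan, Mei, Ravi, and Tobi — 4 in all.

4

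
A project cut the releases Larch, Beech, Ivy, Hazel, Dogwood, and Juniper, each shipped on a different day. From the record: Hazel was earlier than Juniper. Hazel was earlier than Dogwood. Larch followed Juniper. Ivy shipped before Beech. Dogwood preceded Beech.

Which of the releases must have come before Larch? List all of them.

Directly stated before Larch: Juniper.
Hazel reaches Larch via Hazel → Juniper → Larch.
No chain forces Beech (or any of the others) ahead of Larch.

Hazel, Juniper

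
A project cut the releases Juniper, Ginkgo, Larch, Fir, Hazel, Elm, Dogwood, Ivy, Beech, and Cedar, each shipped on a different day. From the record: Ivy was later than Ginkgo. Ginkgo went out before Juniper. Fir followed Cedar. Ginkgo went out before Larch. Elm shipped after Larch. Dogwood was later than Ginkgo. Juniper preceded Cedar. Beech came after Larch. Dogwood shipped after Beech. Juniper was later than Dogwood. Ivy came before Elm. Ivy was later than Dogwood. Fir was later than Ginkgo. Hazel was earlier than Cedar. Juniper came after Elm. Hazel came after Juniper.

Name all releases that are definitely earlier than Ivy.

Directly stated before Ivy: Dogwood and Ginkgo.
Beech reaches Ivy via Beech → Dogwood → Ivy.
Larch reaches Ivy via Larch → Beech → Dogwood → Ivy.

Beech, Dogwood, Ginkgo, Larch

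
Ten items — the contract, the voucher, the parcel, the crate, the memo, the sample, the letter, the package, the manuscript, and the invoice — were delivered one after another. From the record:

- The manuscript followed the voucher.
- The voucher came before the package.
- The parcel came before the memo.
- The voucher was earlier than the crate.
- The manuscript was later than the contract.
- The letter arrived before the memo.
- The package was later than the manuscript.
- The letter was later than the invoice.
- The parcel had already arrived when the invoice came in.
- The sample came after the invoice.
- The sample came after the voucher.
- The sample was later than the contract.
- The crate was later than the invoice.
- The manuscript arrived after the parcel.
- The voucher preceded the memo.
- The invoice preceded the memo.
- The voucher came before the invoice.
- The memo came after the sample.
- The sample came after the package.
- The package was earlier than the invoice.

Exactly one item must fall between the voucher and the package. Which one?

the manuscript

Tracing the constraints gives the voucher → the manuscript → the package, so the manuscript sits after the voucher and before the package.
No other item is forced both after the voucher and before the package.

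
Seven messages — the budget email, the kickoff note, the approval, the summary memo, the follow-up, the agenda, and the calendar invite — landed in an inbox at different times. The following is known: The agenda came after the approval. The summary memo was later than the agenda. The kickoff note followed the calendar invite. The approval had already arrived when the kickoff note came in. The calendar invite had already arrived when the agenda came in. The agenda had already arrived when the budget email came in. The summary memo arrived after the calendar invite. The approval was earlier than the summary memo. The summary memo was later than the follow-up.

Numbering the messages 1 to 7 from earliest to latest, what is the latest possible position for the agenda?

The agenda must come before the budget email and the summary memo — 2 messages forced after it.
Everything else can be placed before the agenda in some valid order, so the agenda can sit as late as position 7 − 2 = 5.

5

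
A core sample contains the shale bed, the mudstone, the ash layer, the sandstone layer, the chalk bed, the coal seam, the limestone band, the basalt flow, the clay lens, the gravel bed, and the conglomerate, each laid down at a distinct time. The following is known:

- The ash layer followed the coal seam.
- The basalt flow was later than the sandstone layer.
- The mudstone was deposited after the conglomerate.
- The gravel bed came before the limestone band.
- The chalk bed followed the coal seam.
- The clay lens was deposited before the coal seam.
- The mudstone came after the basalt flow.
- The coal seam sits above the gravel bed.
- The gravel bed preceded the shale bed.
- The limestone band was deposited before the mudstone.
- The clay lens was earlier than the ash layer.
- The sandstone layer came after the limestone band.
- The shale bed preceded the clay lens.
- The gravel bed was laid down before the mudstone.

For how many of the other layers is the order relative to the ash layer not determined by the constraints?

Forced before the ash layer: the clay lens, the coal seam, the gravel bed, and the shale bed.
That leaves the basalt flow, the chalk bed, the conglomerate, the limestone band, the mudstone, and the sandstone layer with no forced order relative to the ash layer — 6.

6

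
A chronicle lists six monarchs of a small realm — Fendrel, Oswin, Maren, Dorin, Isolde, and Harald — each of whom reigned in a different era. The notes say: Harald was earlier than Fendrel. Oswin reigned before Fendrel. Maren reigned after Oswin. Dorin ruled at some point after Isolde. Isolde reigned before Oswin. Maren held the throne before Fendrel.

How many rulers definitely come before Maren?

Directly stated before Maren: Oswin.
Isolde reaches Maren via Isolde → Oswin → Maren.
That's Isolde and Oswin — 2 in all.

2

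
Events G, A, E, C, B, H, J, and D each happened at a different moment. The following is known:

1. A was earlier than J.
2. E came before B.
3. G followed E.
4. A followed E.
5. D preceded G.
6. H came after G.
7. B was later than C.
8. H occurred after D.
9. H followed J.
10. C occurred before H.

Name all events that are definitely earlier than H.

A, C, D, E, G, J

Directly stated before H: C, D, G, and J.
A reaches H via A → J → H.
E reaches H via E → G → H.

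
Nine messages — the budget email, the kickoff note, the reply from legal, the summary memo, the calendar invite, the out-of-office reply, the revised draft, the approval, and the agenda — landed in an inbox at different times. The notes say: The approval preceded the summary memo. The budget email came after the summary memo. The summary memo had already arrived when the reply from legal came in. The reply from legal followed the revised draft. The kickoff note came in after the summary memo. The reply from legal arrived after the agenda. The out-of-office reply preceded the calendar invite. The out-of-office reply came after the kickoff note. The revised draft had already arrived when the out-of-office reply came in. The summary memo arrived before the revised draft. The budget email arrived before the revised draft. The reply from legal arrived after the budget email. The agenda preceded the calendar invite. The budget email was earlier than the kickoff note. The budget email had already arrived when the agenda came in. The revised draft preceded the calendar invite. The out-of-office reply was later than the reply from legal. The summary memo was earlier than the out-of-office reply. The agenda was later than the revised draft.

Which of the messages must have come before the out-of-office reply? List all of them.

Directly stated before the out-of-office reply: the kickoff note, the reply from legal, the revised draft, and the summary memo.
The agenda reaches the out-of-office reply via the agenda → the reply from legal → the out-of-office reply.
The approval reaches the out-of-office reply via the approval → the summary memo → the out-of-office reply.
The budget email reaches the out-of-office reply via the budget email → the kickoff note → the out-of-office reply.
No chain forces the calendar invite ahead of the out-of-office reply.

the agenda, the approval, the budget email, the kickoff note, the reply from legal, the revised draft, the summary memo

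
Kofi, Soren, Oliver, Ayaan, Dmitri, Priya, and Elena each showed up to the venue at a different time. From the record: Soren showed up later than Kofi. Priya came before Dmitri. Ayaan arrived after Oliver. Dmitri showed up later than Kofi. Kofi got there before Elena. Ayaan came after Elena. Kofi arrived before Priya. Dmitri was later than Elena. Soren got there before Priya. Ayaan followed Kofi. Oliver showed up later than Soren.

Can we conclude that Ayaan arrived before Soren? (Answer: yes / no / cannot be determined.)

no

Tracing the constraints gives Soren → Oliver → Ayaan, so Soren must come before Ayaan.
That means Ayaan cannot be before Soren.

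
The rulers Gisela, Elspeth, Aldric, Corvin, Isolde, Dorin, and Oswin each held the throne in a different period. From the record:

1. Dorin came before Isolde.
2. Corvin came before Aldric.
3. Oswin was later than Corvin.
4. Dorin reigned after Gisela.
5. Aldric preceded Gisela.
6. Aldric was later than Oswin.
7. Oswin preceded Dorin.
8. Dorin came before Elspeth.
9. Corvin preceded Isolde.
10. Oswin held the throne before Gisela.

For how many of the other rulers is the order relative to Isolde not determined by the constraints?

1

Forced before Isolde: Aldric, Corvin, Dorin, Gisela, and Oswin.
That leaves Elspeth with no forced order relative to Isolde — 1.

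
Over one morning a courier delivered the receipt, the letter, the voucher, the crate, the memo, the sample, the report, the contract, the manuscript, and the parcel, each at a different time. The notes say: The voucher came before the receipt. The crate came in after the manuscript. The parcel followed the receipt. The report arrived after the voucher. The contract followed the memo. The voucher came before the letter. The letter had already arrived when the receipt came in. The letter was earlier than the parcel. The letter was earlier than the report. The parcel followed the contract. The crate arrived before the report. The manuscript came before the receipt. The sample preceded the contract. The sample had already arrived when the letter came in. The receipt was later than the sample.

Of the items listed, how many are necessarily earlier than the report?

Directly stated before the report: the crate, the letter, and the voucher.
The manuscript reaches the report via the manuscript → the crate → the report.
The sample reaches the report via the sample → the letter → the report.
That's the crate, the letter, the manuscript, the sample, and the voucher — 5 in all.

5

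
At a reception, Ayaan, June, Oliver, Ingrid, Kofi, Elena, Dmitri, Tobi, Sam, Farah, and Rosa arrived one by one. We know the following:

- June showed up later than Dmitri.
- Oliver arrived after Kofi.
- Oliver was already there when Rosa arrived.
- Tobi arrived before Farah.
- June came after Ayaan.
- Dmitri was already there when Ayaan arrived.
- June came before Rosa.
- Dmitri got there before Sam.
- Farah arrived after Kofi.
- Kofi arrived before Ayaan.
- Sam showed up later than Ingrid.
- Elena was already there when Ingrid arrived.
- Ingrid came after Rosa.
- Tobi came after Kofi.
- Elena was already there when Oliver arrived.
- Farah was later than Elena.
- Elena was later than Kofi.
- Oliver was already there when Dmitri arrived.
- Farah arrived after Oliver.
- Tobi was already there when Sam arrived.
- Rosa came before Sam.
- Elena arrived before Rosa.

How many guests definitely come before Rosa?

Directly stated before Rosa: Elena, June, and Oliver.
Ayaan reaches Rosa via Ayaan → June → Rosa.
Dmitri reaches Rosa via Dmitri → June → Rosa.
Kofi reaches Rosa via Kofi → Elena → Rosa.
No chain forces Tobi (or any of the others) ahead of Rosa.
That's Ayaan, Dmitri, Elena, June, Kofi, and Oliver — 6 in all.

6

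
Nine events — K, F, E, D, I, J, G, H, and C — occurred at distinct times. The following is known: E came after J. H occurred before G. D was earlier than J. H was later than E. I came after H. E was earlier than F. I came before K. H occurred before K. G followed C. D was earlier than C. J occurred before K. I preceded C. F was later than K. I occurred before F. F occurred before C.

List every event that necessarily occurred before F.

D, E, H, I, J, K

Directly stated before F: E, I, and K.
D reaches F via D → J → K → F.
H reaches F via H → I → F.
J reaches F via J → K → F.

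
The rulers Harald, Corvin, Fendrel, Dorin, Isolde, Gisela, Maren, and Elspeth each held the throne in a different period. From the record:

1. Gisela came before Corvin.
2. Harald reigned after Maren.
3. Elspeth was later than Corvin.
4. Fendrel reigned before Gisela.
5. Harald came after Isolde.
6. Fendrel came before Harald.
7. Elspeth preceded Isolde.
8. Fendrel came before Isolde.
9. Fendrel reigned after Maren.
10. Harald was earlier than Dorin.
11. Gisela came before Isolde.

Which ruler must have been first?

Maren

Maren has a chain of constraints placing them before every other ruler, so Maren must be first.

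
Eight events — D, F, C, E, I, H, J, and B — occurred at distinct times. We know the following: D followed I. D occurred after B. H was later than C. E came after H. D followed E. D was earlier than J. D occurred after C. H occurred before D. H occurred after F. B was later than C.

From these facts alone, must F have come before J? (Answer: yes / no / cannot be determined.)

yes

Chain the constraints: F → H → D → J. Each link is directly stated, so F comes before J.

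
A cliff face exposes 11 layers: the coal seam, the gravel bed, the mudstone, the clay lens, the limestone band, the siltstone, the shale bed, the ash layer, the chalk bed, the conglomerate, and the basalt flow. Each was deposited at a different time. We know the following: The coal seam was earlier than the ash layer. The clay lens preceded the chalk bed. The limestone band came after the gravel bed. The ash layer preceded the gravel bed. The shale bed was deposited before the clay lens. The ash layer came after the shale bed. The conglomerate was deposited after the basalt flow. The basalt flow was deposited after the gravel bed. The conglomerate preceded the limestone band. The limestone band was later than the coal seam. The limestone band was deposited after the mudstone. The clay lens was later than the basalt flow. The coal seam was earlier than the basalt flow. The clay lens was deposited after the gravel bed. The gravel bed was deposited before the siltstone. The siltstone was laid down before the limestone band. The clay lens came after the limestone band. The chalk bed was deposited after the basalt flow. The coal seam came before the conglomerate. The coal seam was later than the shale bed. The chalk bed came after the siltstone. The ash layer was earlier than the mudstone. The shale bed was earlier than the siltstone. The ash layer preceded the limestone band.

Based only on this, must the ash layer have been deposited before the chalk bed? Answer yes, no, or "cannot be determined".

Chain the constraints: the ash layer → the gravel bed → the siltstone → the chalk bed. Each link is directly stated, so the ash layer comes before the chalk bed.

yes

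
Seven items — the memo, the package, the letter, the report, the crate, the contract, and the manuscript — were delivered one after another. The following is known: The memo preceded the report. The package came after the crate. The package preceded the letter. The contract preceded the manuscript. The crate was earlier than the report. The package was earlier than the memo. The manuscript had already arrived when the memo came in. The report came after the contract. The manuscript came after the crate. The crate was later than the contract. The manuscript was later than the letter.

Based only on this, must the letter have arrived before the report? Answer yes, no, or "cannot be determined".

Chain the constraints: the letter → the manuscript → the memo → the report. Each link is directly stated, so the letter comes before the report.

yes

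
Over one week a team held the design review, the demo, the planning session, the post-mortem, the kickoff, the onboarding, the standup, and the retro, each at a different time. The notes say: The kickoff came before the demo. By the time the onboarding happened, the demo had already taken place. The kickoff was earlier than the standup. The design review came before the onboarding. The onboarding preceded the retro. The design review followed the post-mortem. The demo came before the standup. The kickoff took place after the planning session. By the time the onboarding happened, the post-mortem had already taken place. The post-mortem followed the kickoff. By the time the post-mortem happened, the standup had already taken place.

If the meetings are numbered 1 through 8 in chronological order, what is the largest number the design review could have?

6

The design review must come before the onboarding and the retro — 2 meetings forced after it.
Everything else can be placed before the design review in some valid order, so the design review can sit as late as position 8 − 2 = 6.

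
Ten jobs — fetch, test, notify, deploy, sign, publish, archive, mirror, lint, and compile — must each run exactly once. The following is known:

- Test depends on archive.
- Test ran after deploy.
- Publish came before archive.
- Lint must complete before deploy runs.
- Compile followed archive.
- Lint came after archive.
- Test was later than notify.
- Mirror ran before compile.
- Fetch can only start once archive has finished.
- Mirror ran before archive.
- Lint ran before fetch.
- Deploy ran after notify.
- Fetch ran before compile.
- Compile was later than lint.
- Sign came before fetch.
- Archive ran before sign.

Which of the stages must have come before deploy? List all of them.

Directly stated before deploy: lint and notify.
Archive reaches deploy via archive → lint → deploy.
Mirror reaches deploy via mirror → archive → lint → deploy.
Publish reaches deploy via publish → archive → lint → deploy.
No chain forces fetch (or any of the others) ahead of deploy.

archive, lint, mirror, notify, publish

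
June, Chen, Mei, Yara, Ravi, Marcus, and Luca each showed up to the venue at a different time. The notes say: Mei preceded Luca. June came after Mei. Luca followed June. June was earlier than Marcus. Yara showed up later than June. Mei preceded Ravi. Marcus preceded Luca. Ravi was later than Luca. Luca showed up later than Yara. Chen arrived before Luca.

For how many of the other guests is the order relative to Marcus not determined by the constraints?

2

Forced before Marcus: June and Mei; forced after Marcus: Luca and Ravi.
That leaves Chen and Yara with no forced order relative to Marcus — 2.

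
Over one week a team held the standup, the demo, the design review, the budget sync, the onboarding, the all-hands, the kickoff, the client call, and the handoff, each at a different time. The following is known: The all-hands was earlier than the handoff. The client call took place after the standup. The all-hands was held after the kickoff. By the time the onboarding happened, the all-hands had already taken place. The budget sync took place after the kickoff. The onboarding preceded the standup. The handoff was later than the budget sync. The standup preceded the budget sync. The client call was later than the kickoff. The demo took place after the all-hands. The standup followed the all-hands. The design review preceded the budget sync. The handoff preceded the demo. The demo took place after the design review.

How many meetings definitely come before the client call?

4

Directly stated before the client call: the kickoff and the standup.
The all-hands reaches the client call via the all-hands → the standup → the client call.
The onboarding reaches the client call via the onboarding → the standup → the client call.
That's the all-hands, the kickoff, the onboarding, and the standup — 4 in all.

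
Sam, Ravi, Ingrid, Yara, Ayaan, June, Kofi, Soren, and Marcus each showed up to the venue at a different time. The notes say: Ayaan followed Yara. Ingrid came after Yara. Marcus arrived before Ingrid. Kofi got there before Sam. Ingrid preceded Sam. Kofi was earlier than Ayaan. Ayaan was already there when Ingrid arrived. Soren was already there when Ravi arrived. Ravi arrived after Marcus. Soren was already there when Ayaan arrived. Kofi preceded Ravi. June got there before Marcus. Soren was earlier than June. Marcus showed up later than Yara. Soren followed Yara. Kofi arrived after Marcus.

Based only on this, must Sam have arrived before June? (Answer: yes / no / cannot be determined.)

no

Tracing the constraints gives June → Marcus → Ingrid → Sam, so June must come before Sam.
That means Sam cannot be before June.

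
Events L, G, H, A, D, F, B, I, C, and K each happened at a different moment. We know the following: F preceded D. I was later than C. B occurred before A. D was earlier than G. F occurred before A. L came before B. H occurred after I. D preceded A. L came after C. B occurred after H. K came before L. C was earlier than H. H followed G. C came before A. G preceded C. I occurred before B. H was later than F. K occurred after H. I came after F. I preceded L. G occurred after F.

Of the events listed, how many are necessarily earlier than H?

Directly stated before H: C, F, G, and I.
D reaches H via D → G → H.
No chain forces L (or any of the others) ahead of H.
That's C, D, F, G, and I — 5 in all.

5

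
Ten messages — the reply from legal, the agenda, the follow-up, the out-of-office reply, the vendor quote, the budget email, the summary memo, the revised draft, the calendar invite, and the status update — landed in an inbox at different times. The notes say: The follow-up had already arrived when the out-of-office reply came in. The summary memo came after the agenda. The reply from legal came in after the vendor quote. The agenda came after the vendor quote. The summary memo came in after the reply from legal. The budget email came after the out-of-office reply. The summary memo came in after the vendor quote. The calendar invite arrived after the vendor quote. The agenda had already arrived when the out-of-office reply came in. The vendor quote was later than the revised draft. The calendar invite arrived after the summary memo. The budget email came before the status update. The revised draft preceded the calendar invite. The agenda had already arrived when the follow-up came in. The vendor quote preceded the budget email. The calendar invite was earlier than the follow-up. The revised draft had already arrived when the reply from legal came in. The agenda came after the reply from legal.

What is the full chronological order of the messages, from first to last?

the revised draft, the vendor quote, the reply from legal, the agenda, the summary memo, the calendar invite, the follow-up, the out-of-office reply, the budget email, the status update

The constraints fix every adjacent pair, so only one ordering works:
the revised draft → the vendor quote → the reply from legal → the agenda → the summary memo → the calendar invite → the follow-up → the out-of-office reply → the budget email → the status update.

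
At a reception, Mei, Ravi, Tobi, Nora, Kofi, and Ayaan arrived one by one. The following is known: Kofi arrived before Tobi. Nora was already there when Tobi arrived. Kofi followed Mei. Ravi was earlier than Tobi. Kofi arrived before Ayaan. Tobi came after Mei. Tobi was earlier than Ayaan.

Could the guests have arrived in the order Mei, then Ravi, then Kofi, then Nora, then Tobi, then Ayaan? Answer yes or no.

Check each stated constraint against the proposed order — e.g. Ravi is ahead of Tobi; Mei is ahead of Tobi. Every pair is in the required order; nothing is violated.

yes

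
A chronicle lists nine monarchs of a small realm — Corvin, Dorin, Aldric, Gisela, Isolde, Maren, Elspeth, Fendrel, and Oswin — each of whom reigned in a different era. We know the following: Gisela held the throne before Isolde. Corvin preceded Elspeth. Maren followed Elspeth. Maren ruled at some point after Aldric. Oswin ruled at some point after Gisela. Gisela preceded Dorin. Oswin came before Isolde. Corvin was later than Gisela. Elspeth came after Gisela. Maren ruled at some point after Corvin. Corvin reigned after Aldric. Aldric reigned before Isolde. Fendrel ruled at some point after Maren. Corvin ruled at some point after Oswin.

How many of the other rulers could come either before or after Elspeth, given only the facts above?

Forced before Elspeth: Aldric, Corvin, Gisela, and Oswin; forced after Elspeth: Fendrel and Maren.
That leaves Dorin and Isolde with no forced order relative to Elspeth — 2.

2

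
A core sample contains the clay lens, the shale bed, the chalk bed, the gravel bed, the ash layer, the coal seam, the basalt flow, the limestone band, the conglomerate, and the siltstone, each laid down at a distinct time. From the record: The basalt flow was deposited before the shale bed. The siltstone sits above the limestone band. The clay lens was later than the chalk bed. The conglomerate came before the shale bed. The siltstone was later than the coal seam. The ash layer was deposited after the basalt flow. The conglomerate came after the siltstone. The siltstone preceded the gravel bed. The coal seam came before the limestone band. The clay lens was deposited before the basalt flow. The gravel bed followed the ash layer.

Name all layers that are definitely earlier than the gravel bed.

Directly stated before the gravel bed: the ash layer and the siltstone.
The basalt flow reaches the gravel bed via the basalt flow → the ash layer → the gravel bed.
The chalk bed reaches the gravel bed via the chalk bed → the clay lens → the basalt flow → the ash layer → the gravel bed.
The clay lens reaches the gravel bed via the clay lens → the basalt flow → the ash layer → the gravel bed.
Likewise the coal seam and the limestone band each reach the gravel bed by chaining the stated constraints.
No chain forces the shale bed (or any of the others) ahead of the gravel bed.

the ash layer, the basalt flow, the chalk bed, the clay lens, the coal seam, the limestone band, the siltstone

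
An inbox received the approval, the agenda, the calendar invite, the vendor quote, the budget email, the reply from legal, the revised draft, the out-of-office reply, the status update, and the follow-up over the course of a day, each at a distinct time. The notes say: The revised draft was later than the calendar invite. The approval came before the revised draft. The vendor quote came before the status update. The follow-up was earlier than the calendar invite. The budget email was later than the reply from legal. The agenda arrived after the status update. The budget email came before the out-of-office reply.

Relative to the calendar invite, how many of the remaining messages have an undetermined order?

Forced before the calendar invite: the follow-up; forced after the calendar invite: the revised draft.
That leaves the agenda, the approval, the budget email, the out-of-office reply, the reply from legal, the status update, and the vendor quote with no forced order relative to the calendar invite — 7.

7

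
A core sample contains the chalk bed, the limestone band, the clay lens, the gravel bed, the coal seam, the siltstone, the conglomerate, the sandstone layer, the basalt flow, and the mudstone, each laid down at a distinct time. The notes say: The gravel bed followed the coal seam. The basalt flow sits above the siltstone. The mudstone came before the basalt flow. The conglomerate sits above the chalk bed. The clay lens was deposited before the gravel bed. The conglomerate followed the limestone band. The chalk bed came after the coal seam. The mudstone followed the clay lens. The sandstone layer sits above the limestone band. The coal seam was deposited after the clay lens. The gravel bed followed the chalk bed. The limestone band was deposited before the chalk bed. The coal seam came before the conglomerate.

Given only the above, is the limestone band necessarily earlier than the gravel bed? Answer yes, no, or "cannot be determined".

yes

Chain the constraints: the limestone band → the chalk bed → the gravel bed. Each link is directly stated, so the limestone band comes before the gravel bed.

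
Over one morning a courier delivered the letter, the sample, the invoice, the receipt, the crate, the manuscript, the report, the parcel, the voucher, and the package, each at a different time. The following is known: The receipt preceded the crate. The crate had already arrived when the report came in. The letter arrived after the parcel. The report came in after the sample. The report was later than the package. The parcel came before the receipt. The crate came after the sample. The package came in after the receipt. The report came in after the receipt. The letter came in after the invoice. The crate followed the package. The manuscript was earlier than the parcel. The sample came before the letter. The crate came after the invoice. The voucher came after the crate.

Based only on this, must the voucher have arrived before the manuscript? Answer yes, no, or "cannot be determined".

Tracing the constraints gives the manuscript → the parcel → the receipt → the crate → the voucher, so the manuscript must come before the voucher.
That means the voucher cannot be before the manuscript.

no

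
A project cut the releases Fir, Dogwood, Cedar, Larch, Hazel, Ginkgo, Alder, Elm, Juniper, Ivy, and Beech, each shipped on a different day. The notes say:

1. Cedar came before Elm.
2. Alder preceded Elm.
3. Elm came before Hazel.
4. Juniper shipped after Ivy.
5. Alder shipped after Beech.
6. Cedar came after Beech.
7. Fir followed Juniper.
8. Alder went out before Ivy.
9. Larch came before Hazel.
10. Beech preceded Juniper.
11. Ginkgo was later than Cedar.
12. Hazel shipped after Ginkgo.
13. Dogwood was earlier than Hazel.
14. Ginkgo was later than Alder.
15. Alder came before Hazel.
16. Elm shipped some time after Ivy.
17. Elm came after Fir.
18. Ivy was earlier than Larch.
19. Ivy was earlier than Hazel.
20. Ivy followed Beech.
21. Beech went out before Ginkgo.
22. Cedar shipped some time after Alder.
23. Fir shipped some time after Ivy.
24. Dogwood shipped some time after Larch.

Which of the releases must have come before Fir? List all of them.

Alder, Beech, Ivy, Juniper

Directly stated before Fir: Ivy and Juniper.
Alder reaches Fir via Alder → Ivy → Fir.
Beech reaches Fir via Beech → Ivy → Fir.
No chain forces Cedar (or any of the others) ahead of Fir.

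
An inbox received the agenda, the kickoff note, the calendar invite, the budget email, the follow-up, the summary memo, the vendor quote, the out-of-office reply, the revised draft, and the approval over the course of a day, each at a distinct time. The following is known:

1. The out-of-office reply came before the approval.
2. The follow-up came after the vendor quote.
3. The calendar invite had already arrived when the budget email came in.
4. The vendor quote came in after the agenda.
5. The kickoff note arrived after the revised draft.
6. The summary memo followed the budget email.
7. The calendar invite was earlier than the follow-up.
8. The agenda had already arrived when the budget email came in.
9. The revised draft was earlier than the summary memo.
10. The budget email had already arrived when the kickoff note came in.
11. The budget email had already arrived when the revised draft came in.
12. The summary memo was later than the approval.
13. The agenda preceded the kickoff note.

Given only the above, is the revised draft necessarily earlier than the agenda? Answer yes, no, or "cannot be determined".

Tracing the constraints gives the agenda → the budget email → the revised draft, so the agenda must come before the revised draft.
That means the revised draft cannot be before the agenda.

no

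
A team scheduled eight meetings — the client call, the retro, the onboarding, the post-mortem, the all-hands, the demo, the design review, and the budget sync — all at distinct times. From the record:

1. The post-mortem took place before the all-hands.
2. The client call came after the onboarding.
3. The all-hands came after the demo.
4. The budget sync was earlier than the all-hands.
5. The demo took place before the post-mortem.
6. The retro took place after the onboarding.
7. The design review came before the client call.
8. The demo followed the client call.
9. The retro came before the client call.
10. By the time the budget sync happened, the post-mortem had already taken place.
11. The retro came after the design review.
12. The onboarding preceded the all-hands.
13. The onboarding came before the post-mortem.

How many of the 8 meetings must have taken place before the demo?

Directly stated before the demo: the client call.
The design review reaches the demo via the design review → the client call → the demo.
The onboarding reaches the demo via the onboarding → the client call → the demo.
The retro reaches the demo via the retro → the client call → the demo.
No chain forces the budget sync (or any of the others) ahead of the demo.
That's the client call, the design review, the onboarding, and the retro — 4 in all.

4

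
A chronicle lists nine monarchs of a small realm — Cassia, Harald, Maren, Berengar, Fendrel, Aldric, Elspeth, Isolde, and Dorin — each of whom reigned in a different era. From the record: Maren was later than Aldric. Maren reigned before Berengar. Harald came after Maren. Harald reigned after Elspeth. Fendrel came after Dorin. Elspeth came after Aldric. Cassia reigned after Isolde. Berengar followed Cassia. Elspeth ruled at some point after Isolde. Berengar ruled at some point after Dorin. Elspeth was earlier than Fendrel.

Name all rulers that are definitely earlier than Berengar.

Directly stated before Berengar: Cassia, Dorin, and Maren.
Aldric reaches Berengar via Aldric → Maren → Berengar.
Isolde reaches Berengar via Isolde → Cassia → Berengar.
No chain forces Fendrel (or any of the others) ahead of Berengar.

Aldric, Cassia, Dorin, Isolde, Maren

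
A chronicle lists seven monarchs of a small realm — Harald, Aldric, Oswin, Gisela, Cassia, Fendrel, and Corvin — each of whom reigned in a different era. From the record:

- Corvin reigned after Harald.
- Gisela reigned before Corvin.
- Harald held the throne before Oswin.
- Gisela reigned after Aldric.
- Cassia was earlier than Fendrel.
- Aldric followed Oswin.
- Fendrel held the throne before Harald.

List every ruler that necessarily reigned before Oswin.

Directly stated before Oswin: Harald.
Cassia reaches Oswin via Cassia → Fendrel → Harald → Oswin.
Fendrel reaches Oswin via Fendrel → Harald → Oswin.
No chain forces Aldric (or any of the others) ahead of Oswin.

Cassia, Fendrel, Harald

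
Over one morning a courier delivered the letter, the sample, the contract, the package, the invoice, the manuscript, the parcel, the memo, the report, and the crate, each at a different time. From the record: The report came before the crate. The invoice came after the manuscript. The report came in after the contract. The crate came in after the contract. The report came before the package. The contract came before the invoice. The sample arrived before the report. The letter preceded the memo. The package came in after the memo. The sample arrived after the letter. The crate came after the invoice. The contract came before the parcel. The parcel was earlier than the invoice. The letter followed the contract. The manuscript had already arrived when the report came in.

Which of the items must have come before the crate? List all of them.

the contract, the invoice, the letter, the manuscript, the parcel, the report, the sample

Directly stated before the crate: the contract, the invoice, and the report.
The letter reaches the crate via the letter → the sample → the report → the crate.
The manuscript reaches the crate via the manuscript → the report → the crate.
The parcel reaches the crate via the parcel → the invoice → the crate.
Likewise the sample reaches the crate by chaining the stated constraints.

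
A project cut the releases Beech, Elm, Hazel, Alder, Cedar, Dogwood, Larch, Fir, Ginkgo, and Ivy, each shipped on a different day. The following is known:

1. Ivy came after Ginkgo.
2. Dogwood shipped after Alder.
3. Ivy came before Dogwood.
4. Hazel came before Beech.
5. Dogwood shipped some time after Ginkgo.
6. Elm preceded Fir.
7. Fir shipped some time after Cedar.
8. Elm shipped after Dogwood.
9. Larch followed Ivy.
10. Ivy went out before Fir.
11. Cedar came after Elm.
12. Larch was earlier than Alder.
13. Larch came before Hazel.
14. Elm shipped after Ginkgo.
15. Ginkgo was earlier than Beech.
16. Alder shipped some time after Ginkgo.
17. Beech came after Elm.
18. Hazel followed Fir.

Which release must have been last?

Every other release has a chain of constraints placing it before Beech, so Beech is last.

Beech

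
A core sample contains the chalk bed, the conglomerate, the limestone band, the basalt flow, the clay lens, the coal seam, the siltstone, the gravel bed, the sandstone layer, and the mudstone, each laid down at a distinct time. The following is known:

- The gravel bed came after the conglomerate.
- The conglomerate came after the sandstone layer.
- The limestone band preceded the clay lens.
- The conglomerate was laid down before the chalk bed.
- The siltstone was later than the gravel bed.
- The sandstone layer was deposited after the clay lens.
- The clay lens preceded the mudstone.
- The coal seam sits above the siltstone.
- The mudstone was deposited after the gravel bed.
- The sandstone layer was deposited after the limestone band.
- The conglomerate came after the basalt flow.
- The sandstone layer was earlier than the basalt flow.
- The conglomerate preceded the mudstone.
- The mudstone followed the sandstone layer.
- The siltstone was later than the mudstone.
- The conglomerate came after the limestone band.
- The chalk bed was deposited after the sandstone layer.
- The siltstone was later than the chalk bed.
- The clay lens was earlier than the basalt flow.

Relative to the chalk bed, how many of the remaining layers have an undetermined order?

2

Forced before the chalk bed: the basalt flow, the clay lens, the conglomerate, the limestone band, and the sandstone layer; forced after the chalk bed: the coal seam and the siltstone.
That leaves the gravel bed and the mudstone with no forced order relative to the chalk bed — 2.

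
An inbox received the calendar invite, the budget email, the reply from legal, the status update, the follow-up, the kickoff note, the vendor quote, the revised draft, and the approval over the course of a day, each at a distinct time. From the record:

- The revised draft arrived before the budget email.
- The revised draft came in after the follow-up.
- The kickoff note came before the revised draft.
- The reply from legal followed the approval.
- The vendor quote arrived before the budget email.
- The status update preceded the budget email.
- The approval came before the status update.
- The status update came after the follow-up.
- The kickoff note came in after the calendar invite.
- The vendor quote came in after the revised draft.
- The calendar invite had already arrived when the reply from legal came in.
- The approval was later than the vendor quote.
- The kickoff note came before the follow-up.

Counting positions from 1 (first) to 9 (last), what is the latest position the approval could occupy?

The approval must come before the budget email, the reply from legal, and the status update — 3 messages forced after it.
Everything else can be placed before the approval in some valid order, so the approval can sit as late as position 9 − 3 = 6.

6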